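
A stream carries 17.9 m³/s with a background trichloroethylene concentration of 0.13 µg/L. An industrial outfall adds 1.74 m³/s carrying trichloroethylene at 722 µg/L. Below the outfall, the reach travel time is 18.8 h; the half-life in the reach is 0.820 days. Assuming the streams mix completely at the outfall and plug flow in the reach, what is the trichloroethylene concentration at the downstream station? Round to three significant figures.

Mass balance: C = (17.90·0.1300 + 1.740·722.0) / 19.64 = 1259/19.64 = 64.08 µg/L.
Half-life 0.820 d → k = ln 2 / 0.820 = 0.8453 d⁻¹.
After decay, C = 64.08 × e^(−kt) = 64.08 × 0.5157 = 33.05 µg/L.

33.1 µg/L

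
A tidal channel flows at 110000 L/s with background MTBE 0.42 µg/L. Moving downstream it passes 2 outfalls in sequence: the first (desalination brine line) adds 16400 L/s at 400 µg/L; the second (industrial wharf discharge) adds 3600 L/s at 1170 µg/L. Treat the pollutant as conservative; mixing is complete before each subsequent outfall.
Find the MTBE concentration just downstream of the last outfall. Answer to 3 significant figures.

83.2 µg/L

Outfall 1: combined Q = 126400 L/s; C = (110000·0.4200 + 16400·400.0)/126400 = 52.26 µg/L.
Outfall 2: combined Q = 130000 L/s; C = (126400·52.26 + 3600·1170)/130000 = 83.22 µg/L.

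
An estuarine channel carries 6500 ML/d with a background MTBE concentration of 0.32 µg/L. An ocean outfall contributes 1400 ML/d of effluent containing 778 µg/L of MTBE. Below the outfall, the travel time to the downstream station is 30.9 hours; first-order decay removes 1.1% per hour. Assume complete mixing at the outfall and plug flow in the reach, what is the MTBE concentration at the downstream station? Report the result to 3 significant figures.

98.1 µg/L

Flow-weighted average: C = (6500·0.3200 + 1400·778.0) / 7900 = 1091000/7900 = 138.1 µg/L.
1.1%/h lost → k = −ln(1 − 0.011) = 0.01106 h⁻¹.
After decay, C = 138.1 × e^(−kt) = 138.1 × 0.7105 = 98.15 µg/L.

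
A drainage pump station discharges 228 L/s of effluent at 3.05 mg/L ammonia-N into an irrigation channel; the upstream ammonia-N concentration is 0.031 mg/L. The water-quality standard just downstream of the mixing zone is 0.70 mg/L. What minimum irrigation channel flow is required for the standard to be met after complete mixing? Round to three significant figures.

801 L/s

Set C_mix = 0.70: (Q·0.03100 + 228.0·3.050) / (Q + 228.0) = 0.70
→ Q = 228.0·(3.050 − 0.70)/(0.70 − 0.03100) = 800.9 L/s.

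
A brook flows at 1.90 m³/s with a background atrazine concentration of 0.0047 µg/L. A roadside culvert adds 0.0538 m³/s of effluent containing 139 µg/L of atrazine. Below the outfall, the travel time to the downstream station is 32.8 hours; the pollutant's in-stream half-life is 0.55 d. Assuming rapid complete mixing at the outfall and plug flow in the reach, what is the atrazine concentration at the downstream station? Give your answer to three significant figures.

0.685 µg/L

Mixed concentration C = ΣQC/ΣQ = (1.900·0.004700 + 0.05380·139.0) / 1.954 = 7.487/1.954 = 3.832 µg/L.
Half-life 0.55 d → k = ln 2 / 0.55 = 1.260 d⁻¹.
Applying C = C₀e^(−kt): 3.832 × 0.1786 = 0.6846 µg/L.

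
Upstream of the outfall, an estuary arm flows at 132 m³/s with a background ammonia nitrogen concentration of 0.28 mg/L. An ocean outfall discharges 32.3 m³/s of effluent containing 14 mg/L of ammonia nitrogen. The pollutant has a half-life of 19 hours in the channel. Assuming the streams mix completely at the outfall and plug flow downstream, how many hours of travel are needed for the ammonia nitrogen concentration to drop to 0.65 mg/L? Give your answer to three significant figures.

41.7 h

Mass balance: C = (132.0·0.2800 + 32.30·14.00) / 164.3 = 489.2/164.3 = 2.977 mg/L.
Half-life 19 h → k = ln 2 / 19 = 0.03648 h⁻¹ = 0.8756 d⁻¹.
2.977·exp(−k·t) = 0.65 → t = ln(2.977/0.65)/k = 150200 s = 41.71 h.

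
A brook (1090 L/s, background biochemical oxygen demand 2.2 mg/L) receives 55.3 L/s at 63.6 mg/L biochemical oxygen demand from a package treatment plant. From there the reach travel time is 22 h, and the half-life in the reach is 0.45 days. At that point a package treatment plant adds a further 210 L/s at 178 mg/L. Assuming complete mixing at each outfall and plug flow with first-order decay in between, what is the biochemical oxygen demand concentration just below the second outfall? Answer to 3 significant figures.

Flow-weighted average: C = (1090·2.200 + 55.30·63.60) / 1145 = 5915/1145 = 5.165 mg/L; combined flow 1145 L/s.
Half-life 0.45 d → k = ln 2 / 0.45 = 1.540 d⁻¹.
First-order decay: C = 5.165·exp(−k·t) = 5.165·0.2437 = 1.258 mg/L.
Second outfall: C = (1145·1.258 + 210.0·178.0)/1355 = 28.64 mg/L.

28.6 mg/L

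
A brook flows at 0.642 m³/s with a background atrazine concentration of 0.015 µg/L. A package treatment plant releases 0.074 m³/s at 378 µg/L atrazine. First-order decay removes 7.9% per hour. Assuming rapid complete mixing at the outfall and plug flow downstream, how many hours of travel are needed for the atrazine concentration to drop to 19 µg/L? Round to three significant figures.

After mixing, C = (0.6420·0.01500 + 0.07400·378.0) / 0.7160 = 27.98/0.7160 = 39.08 µg/L.
7.9%/h lost → k = −ln(1 − 0.079) = 0.08230 h⁻¹.
39.08·exp(−k·t) = 19 → t = ln(39.08/19)/k = 31550 s = 8.763 h.

8.76 h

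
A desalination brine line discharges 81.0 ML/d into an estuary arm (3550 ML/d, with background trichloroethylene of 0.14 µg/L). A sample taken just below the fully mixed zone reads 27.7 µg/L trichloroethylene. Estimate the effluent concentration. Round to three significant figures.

1240 µg/L

Mass balance: 3550·0.1400 + 81.00·Cₑ = 3631·27.70
→ Cₑ = (3631·27.70 − 3550·0.1400) / 81.00 = 1236 µg/L.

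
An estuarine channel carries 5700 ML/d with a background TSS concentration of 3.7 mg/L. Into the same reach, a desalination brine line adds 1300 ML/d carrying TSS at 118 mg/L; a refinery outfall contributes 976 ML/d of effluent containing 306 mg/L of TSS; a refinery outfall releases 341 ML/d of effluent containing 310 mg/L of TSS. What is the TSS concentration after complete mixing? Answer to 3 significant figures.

After mixing, C = (5700·3.700 + 1300·118.0 + 976.0·306.0 + 341.0·310.0) / 8317 = 578900/8317 = 69.60 mg/L.

69.6 mg/L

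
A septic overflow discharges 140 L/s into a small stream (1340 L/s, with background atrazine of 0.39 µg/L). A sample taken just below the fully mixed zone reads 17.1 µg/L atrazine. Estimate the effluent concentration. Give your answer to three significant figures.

177 µg/L

Mass balance: 1340·0.3900 + 140.0·Cₑ = 1480·17.10
→ Cₑ = (1480·17.10 − 1340·0.3900) / 140.0 = 177.0 µg/L.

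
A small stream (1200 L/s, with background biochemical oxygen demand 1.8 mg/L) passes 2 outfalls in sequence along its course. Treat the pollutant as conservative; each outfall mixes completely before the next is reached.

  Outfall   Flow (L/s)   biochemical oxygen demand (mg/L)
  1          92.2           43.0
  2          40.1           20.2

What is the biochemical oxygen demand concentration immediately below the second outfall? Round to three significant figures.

Outfall 1: combined Q = 1292 L/s; C = (1200·1.800 + 92.20·43.00)/1292 = 4.740 mg/L.
Outfall 2: combined Q = 1332 L/s; C = (1292·4.740 + 40.10·20.20)/1332 = 5.205 mg/L.

5.20 mg/L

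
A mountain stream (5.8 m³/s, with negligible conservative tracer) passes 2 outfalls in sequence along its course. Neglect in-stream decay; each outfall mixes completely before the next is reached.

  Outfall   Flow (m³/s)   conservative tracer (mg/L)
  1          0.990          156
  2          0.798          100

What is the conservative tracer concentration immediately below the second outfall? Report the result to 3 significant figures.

Below outfall 1: Q → 6.790 m³/s, C = (5.800·0 + 0.9900·156.0)/6.790 = 22.75 mg/L.
Below outfall 2: Q → 7.588 m³/s, C = (6.790·22.75 + 0.7980·100.0)/7.588 = 30.87 mg/L.

30.9 mg/L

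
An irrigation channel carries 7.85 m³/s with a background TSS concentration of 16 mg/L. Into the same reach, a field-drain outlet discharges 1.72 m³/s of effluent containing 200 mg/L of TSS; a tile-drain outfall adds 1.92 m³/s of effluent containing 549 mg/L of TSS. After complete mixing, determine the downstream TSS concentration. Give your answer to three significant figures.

After mixing, C = (7.850·16.00 + 1.720·200.0 + 1.920·549.0) / 11.49 = 1524/11.49 = 132.6 mg/L.

133 mg/L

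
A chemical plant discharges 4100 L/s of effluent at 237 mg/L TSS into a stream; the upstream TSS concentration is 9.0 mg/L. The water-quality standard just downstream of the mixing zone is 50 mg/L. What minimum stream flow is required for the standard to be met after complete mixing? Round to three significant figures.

18700 L/s

Set C_mix = 50: (Q·9.000 + 4100·237.0) / (Q + 4100) = 50
→ Q = 4100·(237.0 − 50)/(50 − 9.000) = 18700 L/s.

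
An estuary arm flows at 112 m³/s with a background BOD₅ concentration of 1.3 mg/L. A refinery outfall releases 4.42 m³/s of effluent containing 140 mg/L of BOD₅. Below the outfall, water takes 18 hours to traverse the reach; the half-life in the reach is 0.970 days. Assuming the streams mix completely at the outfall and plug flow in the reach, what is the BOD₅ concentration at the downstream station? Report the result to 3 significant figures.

3.84 mg/L

Flow-weighted average: C = (112.0·1.300 + 4.420·140.0) / 116.4 = 764.4/116.4 = 6.566 mg/L.
Half-life 0.970 d → k = ln 2 / 0.970 = 0.7146 d⁻¹.
First-order decay: C = 6.566·exp(−k·t) = 6.566·0.5851 = 3.842 mg/L.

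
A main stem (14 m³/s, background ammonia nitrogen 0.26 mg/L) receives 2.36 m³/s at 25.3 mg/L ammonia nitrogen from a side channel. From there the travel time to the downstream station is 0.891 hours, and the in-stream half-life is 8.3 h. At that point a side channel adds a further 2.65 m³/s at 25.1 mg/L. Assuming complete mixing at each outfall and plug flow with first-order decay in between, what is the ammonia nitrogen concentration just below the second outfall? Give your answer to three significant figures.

Mass balance: C = (14.00·0.2600 + 2.360·25.30) / 16.36 = 63.35/16.36 = 3.872 mg/L; combined flow 16.36 m³/s.
Half-life 8.3 h → k = ln 2 / 8.3 = 0.08351 h⁻¹ = 2.004 d⁻¹.
Applying C = C₀e^(−kt): 3.872 × 0.9283 = 3.594 mg/L.
At the second outfall, C = (16.36·3.594 + 2.650·25.10) / (16.36 + 2.650) = 6.592 mg/L.

6.59 mg/L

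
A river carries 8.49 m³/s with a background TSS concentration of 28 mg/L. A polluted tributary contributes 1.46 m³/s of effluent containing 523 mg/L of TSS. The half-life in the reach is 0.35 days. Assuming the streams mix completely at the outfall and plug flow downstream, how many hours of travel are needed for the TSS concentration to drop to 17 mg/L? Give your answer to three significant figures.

Conservation of mass: C = (8.490·28.00 + 1.460·523.0) / 9.950 = 1001/9.950 = 100.6 mg/L.
Half-life 0.35 d → k = ln 2 / 0.35 = 1.980 d⁻¹.
100.6·exp(−k·t) = 17 → t = ln(100.6/17)/k = 77580 s = 21.55 h.

21.6 h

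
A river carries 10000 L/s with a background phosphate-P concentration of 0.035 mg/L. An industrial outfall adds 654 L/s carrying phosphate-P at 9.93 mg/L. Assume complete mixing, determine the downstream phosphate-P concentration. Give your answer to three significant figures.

0.642 mg/L

Mixed concentration C = ΣQC/ΣQ = (10000·0.03500 + 654.0·9.930) / 10650 = 6844/10650 = 0.6424 mg/L.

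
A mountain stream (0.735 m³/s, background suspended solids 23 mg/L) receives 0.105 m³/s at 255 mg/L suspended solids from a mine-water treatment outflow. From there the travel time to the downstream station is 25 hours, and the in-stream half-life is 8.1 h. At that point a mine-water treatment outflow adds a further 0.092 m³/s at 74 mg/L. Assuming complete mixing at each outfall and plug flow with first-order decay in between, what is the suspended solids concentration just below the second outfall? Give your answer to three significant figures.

12.8 mg/L

After mixing, C = (0.7350·23.00 + 0.1050·255.0) / 0.8400 = 43.68/0.8400 = 52.00 mg/L; combined flow 0.8400 m³/s.
Half-life 8.1 h → k = ln 2 / 8.1 = 0.08557 h⁻¹ = 2.054 d⁻¹.
After decay, C = 52.00 × e^(−kt) = 52.00 × 0.1177 = 6.122 mg/L.
At the second outfall, C = (0.8400·6.122 + 0.09200·74.00) / (0.8400 + 0.09200) = 12.82 mg/L.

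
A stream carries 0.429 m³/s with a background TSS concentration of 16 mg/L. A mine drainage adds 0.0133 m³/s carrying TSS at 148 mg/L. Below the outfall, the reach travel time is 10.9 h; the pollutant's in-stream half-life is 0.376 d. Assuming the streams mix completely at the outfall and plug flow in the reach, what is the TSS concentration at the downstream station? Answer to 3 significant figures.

8.64 mg/L

After mixing, C = (0.4290·16.00 + 0.01330·148.0) / 0.4423 = 8.832/0.4423 = 19.97 mg/L.
Half-life 0.376 d → k = ln 2 / 0.376 = 1.843 d⁻¹.
After decay, C = 19.97 × e^(−kt) = 19.97 × 0.4329 = 8.645 mg/L.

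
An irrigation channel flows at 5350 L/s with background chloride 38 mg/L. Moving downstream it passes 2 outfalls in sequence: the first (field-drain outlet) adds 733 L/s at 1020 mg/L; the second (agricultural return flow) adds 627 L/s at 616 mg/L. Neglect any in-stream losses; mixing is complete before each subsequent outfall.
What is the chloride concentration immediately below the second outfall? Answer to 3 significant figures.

Outfall 1: combined Q = 6083 L/s; C = (5350·38.00 + 733.0·1020)/6083 = 156.3 mg/L.
Outfall 2: combined Q = 6710 L/s; C = (6083·156.3 + 627.0·616.0)/6710 = 199.3 mg/L.

199 mg/L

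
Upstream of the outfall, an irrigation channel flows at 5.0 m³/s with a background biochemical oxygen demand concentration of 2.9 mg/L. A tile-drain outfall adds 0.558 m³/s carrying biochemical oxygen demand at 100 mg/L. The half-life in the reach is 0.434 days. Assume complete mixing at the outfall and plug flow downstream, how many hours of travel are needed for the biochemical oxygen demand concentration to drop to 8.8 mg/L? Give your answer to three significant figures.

Mass balance: C = (5.000·2.900 + 0.5580·100.0) / 5.558 = 70.30/5.558 = 12.65 mg/L.
Half-life 0.434 d → k = ln 2 / 0.434 = 1.597 d⁻¹.
12.65·exp(−k·t) = 8.8 → t = ln(12.65/8.8)/k = 19630 s = 5.452 h.

5.45 h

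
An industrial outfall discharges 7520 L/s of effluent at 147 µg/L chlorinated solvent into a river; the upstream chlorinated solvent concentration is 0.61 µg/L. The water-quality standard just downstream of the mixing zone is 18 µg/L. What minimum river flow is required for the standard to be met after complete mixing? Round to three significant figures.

55800 L/s

Set C_mix = 18: (Q·0.6100 + 7520·147.0) / (Q + 7520) = 18
→ Q = 7520·(147.0 − 18)/(18 − 0.6100) = 55780 L/s.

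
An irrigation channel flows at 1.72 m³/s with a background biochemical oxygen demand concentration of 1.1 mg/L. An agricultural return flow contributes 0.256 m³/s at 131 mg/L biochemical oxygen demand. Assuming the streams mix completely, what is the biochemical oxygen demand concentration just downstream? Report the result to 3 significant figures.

Mass balance: C = (1.720·1.100 + 0.2560·131.0) / 1.976 = 35.43/1.976 = 17.93 mg/L.

17.9 mg/L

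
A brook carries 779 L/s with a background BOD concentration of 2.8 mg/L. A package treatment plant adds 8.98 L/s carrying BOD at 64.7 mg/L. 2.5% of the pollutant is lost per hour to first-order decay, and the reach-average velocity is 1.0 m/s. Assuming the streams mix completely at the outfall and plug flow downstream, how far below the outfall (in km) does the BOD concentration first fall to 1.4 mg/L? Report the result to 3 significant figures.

Conservation of mass: C = (779.0·2.800 + 8.980·64.70) / 788.0 = 2762/788.0 = 3.505 mg/L.
2.5%/h lost → k = −ln(1 − 0.025) = 0.02532 h⁻¹.
Set 3.505·exp(−k·t) = 1.4 → t = ln(3.505/1.4)/k = 130500 s = 36.25 h.
Distance = v·t = 1.0·130500 = 130500 m = 130.5 km.

131 km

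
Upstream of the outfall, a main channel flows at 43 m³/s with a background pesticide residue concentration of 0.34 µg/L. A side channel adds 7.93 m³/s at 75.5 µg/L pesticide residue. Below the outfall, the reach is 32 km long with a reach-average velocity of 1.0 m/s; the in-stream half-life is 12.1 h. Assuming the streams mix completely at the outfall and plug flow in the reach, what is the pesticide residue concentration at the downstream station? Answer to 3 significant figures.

Mass balance: C = (43.00·0.3400 + 7.930·75.50) / 50.93 = 613.3/50.93 = 12.04 µg/L.
Travel time t = 32·1000 / 1.0 = 32000 s = 8.889 h.
Half-life 12.1 h → k = ln 2 / 12.1 = 0.05728 h⁻¹ = 1.375 d⁻¹.
After decay, C = 12.04 × e^(−kt) = 12.04 × 0.6010 = 7.237 µg/L.

7.24 µg/L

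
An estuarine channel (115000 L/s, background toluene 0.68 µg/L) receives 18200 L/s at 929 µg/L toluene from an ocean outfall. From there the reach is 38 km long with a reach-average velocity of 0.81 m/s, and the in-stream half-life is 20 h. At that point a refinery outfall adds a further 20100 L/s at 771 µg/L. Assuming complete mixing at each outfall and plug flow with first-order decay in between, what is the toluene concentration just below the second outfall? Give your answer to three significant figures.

172 µg/L

Flow-weighted average: C = (115000·0.6800 + 18200·929.0) / 133200 = 16990000/133200 = 127.5 µg/L; combined flow 133200 L/s.
Travel time t = 38·1000 / 0.81 = 46910 s = 13.03 h.
Half-life 20 h → k = ln 2 / 20 = 0.03466 h⁻¹ = 0.8318 d⁻¹.
After decay, C = 127.5 × e^(−kt) = 127.5 × 0.6366 = 81.18 µg/L.
At the second outfall, C = (133200·81.18 + 20100·771.0) / (133200 + 20100) = 171.6 µg/L.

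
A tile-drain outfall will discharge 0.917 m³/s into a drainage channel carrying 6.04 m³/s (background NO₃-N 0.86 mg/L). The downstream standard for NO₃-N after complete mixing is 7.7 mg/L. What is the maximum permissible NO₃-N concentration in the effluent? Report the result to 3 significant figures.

52.8 mg/L

At the limit, (Qr·Cr + Qe·Cₑ)/(Qr + Qe) = 7.7:
Cₑ = (6.957·7.7 − 6.040·0.8600) / 0.9170 = 52.75 mg/L.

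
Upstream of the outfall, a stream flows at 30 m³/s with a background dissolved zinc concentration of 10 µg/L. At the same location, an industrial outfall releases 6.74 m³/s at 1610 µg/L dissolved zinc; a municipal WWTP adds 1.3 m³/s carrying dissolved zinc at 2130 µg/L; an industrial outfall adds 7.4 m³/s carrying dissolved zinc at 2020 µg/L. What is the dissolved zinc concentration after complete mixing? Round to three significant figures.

Mass balance: C = (30.00·10.00 + 6.740·1610 + 1.300·2130 + 7.400·2020) / 45.44 = 28870/45.44 = 635.3 µg/L.

635 µg/L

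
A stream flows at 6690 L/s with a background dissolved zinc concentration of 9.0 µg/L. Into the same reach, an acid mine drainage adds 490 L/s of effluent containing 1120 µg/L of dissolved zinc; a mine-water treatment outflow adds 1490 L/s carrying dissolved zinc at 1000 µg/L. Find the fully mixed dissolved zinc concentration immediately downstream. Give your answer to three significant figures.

242 µg/L

After mixing, C = (6690·9.000 + 490.0·1120 + 1490·1000) / 8670 = 2099000/8670 = 242.1 µg/L.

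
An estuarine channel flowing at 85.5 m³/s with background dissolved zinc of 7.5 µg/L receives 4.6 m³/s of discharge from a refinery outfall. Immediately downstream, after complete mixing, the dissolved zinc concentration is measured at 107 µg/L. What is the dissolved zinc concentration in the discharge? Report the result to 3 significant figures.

1960 µg/L

Mass balance: 85.50·7.500 + 4.600·Cₑ = 90.10·107.0
→ Cₑ = (90.10·107.0 − 85.50·7.500) / 4.600 = 1956 µg/L.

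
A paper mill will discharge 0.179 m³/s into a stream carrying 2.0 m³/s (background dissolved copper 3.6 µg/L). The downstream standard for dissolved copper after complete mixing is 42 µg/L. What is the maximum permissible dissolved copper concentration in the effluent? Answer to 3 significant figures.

471 µg/L

At the limit, (Qr·Cr + Qe·Cₑ)/(Qr + Qe) = 42:
Cₑ = (2.179·42 − 2.000·3.600) / 0.1790 = 471.1 µg/L.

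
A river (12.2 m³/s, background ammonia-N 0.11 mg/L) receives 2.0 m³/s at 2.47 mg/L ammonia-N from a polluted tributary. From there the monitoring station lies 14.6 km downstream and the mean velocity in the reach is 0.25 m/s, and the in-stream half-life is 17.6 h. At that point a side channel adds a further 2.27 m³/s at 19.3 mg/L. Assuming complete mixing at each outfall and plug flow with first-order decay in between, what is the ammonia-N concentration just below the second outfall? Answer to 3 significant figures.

Mass balance: C = (12.20·0.1100 + 2.000·2.470) / 14.20 = 6.282/14.20 = 0.4424 mg/L; combined flow 14.20 m³/s.
Travel time t = 14.6·1000 / 0.25 = 58400 s = 16.22 h.
Half-life 17.6 h → k = ln 2 / 17.6 = 0.03938 h⁻¹ = 0.9452 d⁻¹.
First-order decay: C = 0.4424·exp(−k·t) = 0.4424·0.5279 = 0.2335 mg/L.
Second outfall: C = (14.20·0.2335 + 2.270·19.30)/16.47 = 2.861 mg/L.

2.86 mg/L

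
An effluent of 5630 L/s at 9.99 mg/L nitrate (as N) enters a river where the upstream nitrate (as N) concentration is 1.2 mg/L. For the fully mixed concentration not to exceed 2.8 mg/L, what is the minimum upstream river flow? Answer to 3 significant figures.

Set C_mix = 2.8: (Q·1.200 + 5630·9.990) / (Q + 5630) = 2.8
→ Q = 5630·(9.990 − 2.8)/(2.8 − 1.200) = 25300 L/s.

25300 L/s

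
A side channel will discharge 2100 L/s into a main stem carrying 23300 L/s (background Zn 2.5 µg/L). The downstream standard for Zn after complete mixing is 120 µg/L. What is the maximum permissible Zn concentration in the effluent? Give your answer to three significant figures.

At the limit, (Qr·Cr + Qe·Cₑ)/(Qr + Qe) = 120:
Cₑ = (25400·120 − 23300·2.500) / 2100 = 1424 µg/L.

1420 µg/L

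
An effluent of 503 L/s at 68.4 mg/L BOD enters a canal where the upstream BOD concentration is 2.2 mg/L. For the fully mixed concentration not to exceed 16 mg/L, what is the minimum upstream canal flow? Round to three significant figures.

Set C_mix = 16: (Q·2.200 + 503.0·68.40) / (Q + 503.0) = 16
→ Q = 503.0·(68.40 − 16)/(16 − 2.200) = 1910 L/s.

1910 L/s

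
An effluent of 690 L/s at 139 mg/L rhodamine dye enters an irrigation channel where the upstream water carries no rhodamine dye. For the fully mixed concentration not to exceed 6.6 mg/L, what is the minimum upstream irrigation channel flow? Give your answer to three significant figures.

Set C_mix = 6.6: (Q·0 + 690.0·139.0) / (Q + 690.0) = 6.6
→ Q = 690.0·(139.0 − 6.6)/(6.6 − 0) = 13840 L/s.

13800 L/s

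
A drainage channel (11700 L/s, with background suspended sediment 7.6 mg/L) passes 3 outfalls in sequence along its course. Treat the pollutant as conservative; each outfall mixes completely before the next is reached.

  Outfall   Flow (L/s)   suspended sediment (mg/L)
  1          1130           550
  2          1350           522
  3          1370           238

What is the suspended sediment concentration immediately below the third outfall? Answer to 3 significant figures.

Below outfall 1: Q → 12830 L/s, C = (11700·7.600 + 1130·550.0)/12830 = 55.37 mg/L.
Below outfall 2: Q → 14180 L/s, C = (12830·55.37 + 1350·522.0)/14180 = 99.80 mg/L.
Below outfall 3: Q → 15550 L/s, C = (14180·99.80 + 1370·238.0)/15550 = 112.0 mg/L.

112 mg/L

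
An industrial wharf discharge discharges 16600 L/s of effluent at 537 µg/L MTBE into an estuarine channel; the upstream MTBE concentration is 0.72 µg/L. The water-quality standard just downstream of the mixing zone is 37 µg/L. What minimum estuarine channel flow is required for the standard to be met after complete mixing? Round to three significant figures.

Set C_mix = 37: (Q·0.7200 + 16600·537.0) / (Q + 16600) = 37
→ Q = 16600·(537.0 − 37)/(37 − 0.7200) = 228800 L/s.

229000 L/s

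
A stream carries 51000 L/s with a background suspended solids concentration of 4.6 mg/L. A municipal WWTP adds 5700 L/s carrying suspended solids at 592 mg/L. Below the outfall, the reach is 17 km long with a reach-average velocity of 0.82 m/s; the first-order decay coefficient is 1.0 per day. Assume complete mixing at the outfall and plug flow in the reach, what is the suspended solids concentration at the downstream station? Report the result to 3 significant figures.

50.1 mg/L

Mixed concentration C = ΣQC/ΣQ = (51000·4.600 + 5700·592.0) / 56700 = 3609000/56700 = 63.65 mg/L.
Travel time t = 17·1000 / 0.82 = 20730 s = 5.759 h.
Decay over the reach: 63.65·exp(−kt) = 63.65·0.7867 = 50.07 mg/L.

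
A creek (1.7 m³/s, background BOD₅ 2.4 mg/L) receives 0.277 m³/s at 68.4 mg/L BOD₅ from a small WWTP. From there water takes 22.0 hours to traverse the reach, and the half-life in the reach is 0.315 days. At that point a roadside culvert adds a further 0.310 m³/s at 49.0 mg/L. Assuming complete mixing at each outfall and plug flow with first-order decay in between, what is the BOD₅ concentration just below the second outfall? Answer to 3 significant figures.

Mass balance: C = (1.700·2.400 + 0.2770·68.40) / 1.977 = 23.03/1.977 = 11.65 mg/L; combined flow 1.977 m³/s.
Half-life 0.315 d → k = ln 2 / 0.315 = 2.200 d⁻¹.
Decay over the reach: 11.65·exp(−kt) = 11.65·0.1330 = 1.550 mg/L.
Second outfall: C = (1.977·1.550 + 0.3100·49.00)/2.287 = 7.981 mg/L.

7.98 mg/L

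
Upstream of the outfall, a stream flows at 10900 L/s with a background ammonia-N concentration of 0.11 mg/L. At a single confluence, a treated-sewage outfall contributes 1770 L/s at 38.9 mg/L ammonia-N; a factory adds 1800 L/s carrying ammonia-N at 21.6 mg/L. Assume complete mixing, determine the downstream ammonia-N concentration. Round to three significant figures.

7.53 mg/L

Conservation of mass: C = (10900·0.1100 + 1770·38.90 + 1800·21.60) / 14470 = 108900/14470 = 7.528 mg/L.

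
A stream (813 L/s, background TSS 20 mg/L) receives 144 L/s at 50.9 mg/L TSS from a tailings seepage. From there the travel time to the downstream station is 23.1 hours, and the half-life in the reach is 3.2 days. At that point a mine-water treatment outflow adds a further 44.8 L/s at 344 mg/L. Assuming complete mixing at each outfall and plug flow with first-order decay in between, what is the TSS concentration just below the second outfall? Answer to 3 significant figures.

34.5 mg/L

Mixed concentration C = ΣQC/ΣQ = (813.0·20.00 + 144.0·50.90) / 957.0 = 23590/957.0 = 24.65 mg/L; combined flow 957.0 L/s.
Half-life 3.2 d → k = ln 2 / 3.2 = 0.2166 d⁻¹.
First-order decay: C = 24.65·exp(−k·t) = 24.65·0.8118 = 20.01 mg/L.
At the second outfall, C = (957.0·20.01 + 44.80·344.0) / (957.0 + 44.80) = 34.50 mg/L.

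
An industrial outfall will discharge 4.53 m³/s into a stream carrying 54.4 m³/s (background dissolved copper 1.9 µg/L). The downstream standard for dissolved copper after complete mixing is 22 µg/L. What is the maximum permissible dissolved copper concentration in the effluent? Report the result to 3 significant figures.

At the limit, (Qr·Cr + Qe·Cₑ)/(Qr + Qe) = 22:
Cₑ = (58.93·22 − 54.40·1.900) / 4.530 = 263.4 µg/L.

263 µg/L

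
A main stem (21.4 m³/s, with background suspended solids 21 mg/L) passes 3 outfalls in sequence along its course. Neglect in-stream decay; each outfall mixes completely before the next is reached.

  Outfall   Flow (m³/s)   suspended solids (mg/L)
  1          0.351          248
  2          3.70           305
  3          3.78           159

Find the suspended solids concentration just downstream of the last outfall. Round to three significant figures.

77.5 mg/L

Outfall 1: combined Q = 21.75 m³/s; C = (21.40·21.00 + 0.3510·248.0)/21.75 = 24.66 mg/L.
Outfall 2: combined Q = 25.45 m³/s; C = (21.75·24.66 + 3.700·305.0)/25.45 = 65.42 mg/L.
Outfall 3: combined Q = 29.23 m³/s; C = (25.45·65.42 + 3.780·159.0)/29.23 = 77.52 mg/L.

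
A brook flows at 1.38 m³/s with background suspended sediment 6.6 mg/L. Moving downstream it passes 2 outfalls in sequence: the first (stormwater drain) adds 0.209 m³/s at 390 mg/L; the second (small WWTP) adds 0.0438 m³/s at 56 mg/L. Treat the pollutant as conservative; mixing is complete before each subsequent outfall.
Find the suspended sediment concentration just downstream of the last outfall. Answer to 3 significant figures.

57.0 mg/L

Outfall 1: combined Q = 1.589 m³/s; C = (1.380·6.600 + 0.2090·390.0)/1.589 = 57.03 mg/L.
Outfall 2: combined Q = 1.633 m³/s; C = (1.589·57.03 + 0.04380·56.00)/1.633 = 57.00 mg/L.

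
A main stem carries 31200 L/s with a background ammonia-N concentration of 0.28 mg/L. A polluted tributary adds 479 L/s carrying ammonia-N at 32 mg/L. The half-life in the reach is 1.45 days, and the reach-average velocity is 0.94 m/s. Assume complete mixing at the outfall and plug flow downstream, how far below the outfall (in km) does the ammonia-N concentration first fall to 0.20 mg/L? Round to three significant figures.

After mixing, C = (31200·0.2800 + 479.0·32.00) / 31680 = 24060/31680 = 0.7596 mg/L.
Half-life 1.45 d → k = ln 2 / 1.45 = 0.4780 d⁻¹.
Set 0.7596·exp(−k·t) = 0.20 → t = ln(0.7596/0.20)/k = 241200 s = 67.00 h.
Distance = v·t = 0.94·241200 = 226700 m = 226.7 km.

227 km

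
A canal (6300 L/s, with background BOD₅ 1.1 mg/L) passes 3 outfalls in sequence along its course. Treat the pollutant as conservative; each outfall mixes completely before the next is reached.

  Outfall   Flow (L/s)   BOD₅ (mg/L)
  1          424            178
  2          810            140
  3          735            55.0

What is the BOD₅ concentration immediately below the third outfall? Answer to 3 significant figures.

Outfall 1: combined Q = 6724 L/s; C = (6300·1.100 + 424.0·178.0)/6724 = 12.25 mg/L.
Outfall 2: combined Q = 7534 L/s; C = (6724·12.25 + 810.0·140.0)/7534 = 25.99 mg/L.
Outfall 3: combined Q = 8269 L/s; C = (7534·25.99 + 735.0·55.00)/8269 = 28.57 mg/L.

28.6 mg/L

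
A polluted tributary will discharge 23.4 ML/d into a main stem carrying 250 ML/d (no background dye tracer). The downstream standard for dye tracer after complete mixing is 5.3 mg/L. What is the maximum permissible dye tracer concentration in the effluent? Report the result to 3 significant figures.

61.9 mg/L

At the limit, (Qr·Cr + Qe·Cₑ)/(Qr + Qe) = 5.3:
Cₑ = (273.4·5.3 − 250.0·0) / 23.40 = 61.92 mg/L.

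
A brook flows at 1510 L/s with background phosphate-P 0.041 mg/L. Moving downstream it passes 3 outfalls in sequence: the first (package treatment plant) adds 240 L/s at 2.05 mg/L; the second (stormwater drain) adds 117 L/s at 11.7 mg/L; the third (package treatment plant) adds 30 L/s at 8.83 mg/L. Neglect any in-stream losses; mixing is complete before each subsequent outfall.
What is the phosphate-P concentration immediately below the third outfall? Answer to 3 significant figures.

1.15 mg/L

Below outfall 1: Q → 1750 L/s, C = (1510·0.04100 + 240.0·2.050)/1750 = 0.3165 mg/L.
Below outfall 2: Q → 1867 L/s, C = (1750·0.3165 + 117.0·11.70)/1867 = 1.030 mg/L.
Below outfall 3: Q → 1897 L/s, C = (1867·1.030 + 30.00·8.830)/1897 = 1.153 mg/L.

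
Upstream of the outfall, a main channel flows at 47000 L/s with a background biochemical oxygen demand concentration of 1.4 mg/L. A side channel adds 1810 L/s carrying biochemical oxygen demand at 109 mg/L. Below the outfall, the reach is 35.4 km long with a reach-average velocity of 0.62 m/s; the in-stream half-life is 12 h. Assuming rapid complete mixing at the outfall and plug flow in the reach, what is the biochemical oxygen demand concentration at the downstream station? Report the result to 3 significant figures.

After mixing, C = (47000·1.400 + 1810·109.0) / 48810 = 263100/48810 = 5.390 mg/L.
Travel time t = 35.4·1000 / 0.62 = 57100 s = 15.86 h.
Half-life 12 h → k = ln 2 / 12 = 0.05776 h⁻¹ = 1.386 d⁻¹.
Decay over the reach: 5.390·exp(−kt) = 5.390·0.4001 = 2.156 mg/L.

2.16 mg/L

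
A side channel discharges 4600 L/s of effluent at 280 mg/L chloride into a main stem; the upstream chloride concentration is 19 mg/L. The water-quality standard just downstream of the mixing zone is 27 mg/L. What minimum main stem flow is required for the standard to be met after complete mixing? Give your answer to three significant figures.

Set C_mix = 27: (Q·19.00 + 4600·280.0) / (Q + 4600) = 27
→ Q = 4600·(280.0 − 27)/(27 − 19.00) = 145500 L/s.

145000 L/s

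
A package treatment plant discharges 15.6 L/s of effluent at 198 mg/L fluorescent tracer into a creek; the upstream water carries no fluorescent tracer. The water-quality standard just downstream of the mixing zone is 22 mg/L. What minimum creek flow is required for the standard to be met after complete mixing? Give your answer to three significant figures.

125 L/s

Set C_mix = 22: (Q·0 + 15.60·198.0) / (Q + 15.60) = 22
→ Q = 15.60·(198.0 − 22)/(22 − 0) = 124.8 L/s.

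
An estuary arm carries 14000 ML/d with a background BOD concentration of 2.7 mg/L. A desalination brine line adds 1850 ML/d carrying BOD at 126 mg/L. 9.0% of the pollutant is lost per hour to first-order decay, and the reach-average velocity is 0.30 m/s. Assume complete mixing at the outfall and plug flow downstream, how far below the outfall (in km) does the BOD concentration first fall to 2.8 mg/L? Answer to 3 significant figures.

Mixed concentration C = ΣQC/ΣQ = (14000·2.700 + 1850·126.0) / 15850 = 270900/15850 = 17.09 mg/L.
9.0%/h lost → k = −ln(1 − 0.09) = 0.09431 h⁻¹.
Set 17.09·exp(−k·t) = 2.8 → t = ln(17.09/2.8)/k = 69050 s = 19.18 h.
Distance = v·t = 0.30·69050 = 20720 m = 20.72 km.

20.7 km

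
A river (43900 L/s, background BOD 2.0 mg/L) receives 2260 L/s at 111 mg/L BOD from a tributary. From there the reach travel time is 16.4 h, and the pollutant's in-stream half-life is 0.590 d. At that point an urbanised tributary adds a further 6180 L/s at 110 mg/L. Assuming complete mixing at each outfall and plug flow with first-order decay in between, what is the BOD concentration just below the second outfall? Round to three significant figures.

15.9 mg/L

Mass balance: C = (43900·2.000 + 2260·111.0) / 46160 = 338700/46160 = 7.337 mg/L; combined flow 46160 L/s.
Half-life 0.590 d → k = ln 2 / 0.590 = 1.175 d⁻¹.
After decay, C = 7.337 × e^(−kt) = 7.337 × 0.4481 = 3.287 mg/L.
Second outfall: C = (46160·3.287 + 6180·110.0)/52340 = 15.89 mg/L.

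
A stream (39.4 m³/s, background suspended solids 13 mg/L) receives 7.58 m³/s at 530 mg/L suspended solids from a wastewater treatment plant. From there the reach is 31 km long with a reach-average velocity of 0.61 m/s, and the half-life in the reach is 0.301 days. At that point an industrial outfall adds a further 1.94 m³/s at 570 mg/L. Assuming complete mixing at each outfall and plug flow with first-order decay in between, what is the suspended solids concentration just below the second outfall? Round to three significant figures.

46.5 mg/L

Mass balance: C = (39.40·13.00 + 7.580·530.0) / 46.98 = 4530/46.98 = 96.42 mg/L; combined flow 46.98 m³/s.
Travel time t = 31·1000 / 0.61 = 50820 s = 14.12 h.
Half-life 0.301 d → k = ln 2 / 0.301 = 2.303 d⁻¹.
After decay, C = 96.42 × e^(−kt) = 96.42 × 0.2581 = 24.88 mg/L.
At the second outfall, C = (46.98·24.88 + 1.940·570.0) / (46.98 + 1.940) = 46.50 mg/L.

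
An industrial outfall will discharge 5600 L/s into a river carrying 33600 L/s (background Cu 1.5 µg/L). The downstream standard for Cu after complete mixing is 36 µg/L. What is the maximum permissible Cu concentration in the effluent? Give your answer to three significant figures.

243 µg/L

At the limit, (Qr·Cr + Qe·Cₑ)/(Qr + Qe) = 36:
Cₑ = (39200·36 − 33600·1.500) / 5600 = 243.0 µg/L.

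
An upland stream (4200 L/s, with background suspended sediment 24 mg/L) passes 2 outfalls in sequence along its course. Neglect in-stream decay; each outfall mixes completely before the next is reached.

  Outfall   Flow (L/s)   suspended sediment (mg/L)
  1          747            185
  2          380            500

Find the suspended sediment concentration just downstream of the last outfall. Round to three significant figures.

80.5 mg/L

Outfall 1: combined Q = 4947 L/s; C = (4200·24.00 + 747.0·185.0)/4947 = 48.31 mg/L.
Outfall 2: combined Q = 5327 L/s; C = (4947·48.31 + 380.0·500.0)/5327 = 80.53 mg/L.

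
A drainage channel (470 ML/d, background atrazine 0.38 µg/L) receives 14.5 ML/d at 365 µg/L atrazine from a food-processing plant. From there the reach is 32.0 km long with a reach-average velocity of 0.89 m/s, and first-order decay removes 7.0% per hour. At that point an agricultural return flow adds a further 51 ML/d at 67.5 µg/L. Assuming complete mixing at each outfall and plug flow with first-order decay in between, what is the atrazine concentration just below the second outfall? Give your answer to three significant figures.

11.4 µg/L

After mixing, C = (470.0·0.3800 + 14.50·365.0) / 484.5 = 5471/484.5 = 11.29 µg/L; combined flow 484.5 ML/d.
Travel time t = 32.0·1000 / 0.89 = 35960 s = 9.988 h.
7.0%/h lost → k = −ln(1 − 0.07) = 0.07257 h⁻¹.
Applying C = C₀e^(−kt): 11.29 × 0.4844 = 5.470 µg/L.
Second outfall: C = (484.5·5.470 + 51.00·67.50)/535.5 = 11.38 µg/L.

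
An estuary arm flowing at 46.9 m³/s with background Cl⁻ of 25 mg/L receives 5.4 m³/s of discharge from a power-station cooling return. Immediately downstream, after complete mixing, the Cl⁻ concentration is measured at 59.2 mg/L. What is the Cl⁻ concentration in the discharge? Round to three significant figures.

356 mg/L

Mass balance: 46.90·25.00 + 5.400·Cₑ = 52.30·59.20
→ Cₑ = (52.30·59.20 − 46.90·25.00) / 5.400 = 356.2 mg/L.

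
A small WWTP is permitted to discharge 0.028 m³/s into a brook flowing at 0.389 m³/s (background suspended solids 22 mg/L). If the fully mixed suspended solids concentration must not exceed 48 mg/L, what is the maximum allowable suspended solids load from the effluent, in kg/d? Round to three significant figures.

Mass balance at the limit: 0.3890·22.00 + 0.02800·Cₑ = 0.4170·48 → Cₑ = 409.2 mg/L.
Load = 0.02800 m³/s × 409.2 g/m³ × 86 400 s/d = 990.0 kg/d.

990 kg/d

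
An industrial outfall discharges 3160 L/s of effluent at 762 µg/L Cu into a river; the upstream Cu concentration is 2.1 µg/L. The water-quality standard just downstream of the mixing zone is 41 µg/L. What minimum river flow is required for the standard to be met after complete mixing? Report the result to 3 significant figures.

58600 L/s

Set C_mix = 41: (Q·2.100 + 3160·762.0) / (Q + 3160) = 41
→ Q = 3160·(762.0 − 41)/(41 − 2.100) = 58570 L/s.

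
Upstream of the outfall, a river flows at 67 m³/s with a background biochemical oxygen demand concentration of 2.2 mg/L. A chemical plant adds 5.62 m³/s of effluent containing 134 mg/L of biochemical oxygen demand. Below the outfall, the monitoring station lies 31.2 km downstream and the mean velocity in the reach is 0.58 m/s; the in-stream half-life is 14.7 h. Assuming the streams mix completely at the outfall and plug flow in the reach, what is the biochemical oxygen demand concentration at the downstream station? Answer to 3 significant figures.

Flow-weighted average: C = (67.00·2.200 + 5.620·134.0) / 72.62 = 900.5/72.62 = 12.40 mg/L.
Travel time t = 31.2·1000 / 0.58 = 53790 s = 14.94 h.
Half-life 14.7 h → k = ln 2 / 14.7 = 0.04715 h⁻¹ = 1.132 d⁻¹.
Applying C = C₀e^(−kt): 12.40 × 0.4943 = 6.129 mg/L.

6.13 mg/L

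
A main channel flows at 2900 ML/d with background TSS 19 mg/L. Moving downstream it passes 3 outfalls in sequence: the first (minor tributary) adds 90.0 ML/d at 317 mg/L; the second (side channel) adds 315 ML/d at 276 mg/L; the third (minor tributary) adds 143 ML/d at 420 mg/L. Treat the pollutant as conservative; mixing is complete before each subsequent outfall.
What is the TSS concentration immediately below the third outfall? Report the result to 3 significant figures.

Outfall 1: combined Q = 2990 ML/d; C = (2900·19.00 + 90.00·317.0)/2990 = 27.97 mg/L.
Outfall 2: combined Q = 3305 ML/d; C = (2990·27.97 + 315.0·276.0)/3305 = 51.61 mg/L.
Outfall 3: combined Q = 3448 ML/d; C = (3305·51.61 + 143.0·420.0)/3448 = 66.89 mg/L.

66.9 mg/L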